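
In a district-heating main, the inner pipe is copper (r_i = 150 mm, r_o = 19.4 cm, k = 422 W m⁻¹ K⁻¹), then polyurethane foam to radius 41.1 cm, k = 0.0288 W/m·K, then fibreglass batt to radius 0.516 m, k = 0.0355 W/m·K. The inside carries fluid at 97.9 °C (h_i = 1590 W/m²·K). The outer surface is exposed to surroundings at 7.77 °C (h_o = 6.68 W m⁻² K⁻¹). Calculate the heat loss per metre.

Q' = 17.3 W/m

Resistance network (inner→outer):
  R'_conv,in = 1/(2πr h) = 1/(2π·0.150·1590) = 6.673×10^-4 m·K/W
  R'_copper = ln(0.194/0.150)/(2πk) = 0.2572/(2π·422) = 9.701×10^-5 m·K/W
  R'_polyurethane foam = ln(0.411/0.194)/(2πk) = 0.7507/(2π·0.0288) = 4.149 m·K/W
  R'_fibreglass batt = ln(0.516/0.411)/(2πk) = 0.2275/(2π·0.0355) = 1.020 m·K/W
  R'_conv,out = 1/(2πr h) = 1/(2π·0.516·6.68) = 0.04617 m·K/W
ΣR = 6.673×10^-4 + 9.701×10^-5 + 4.149 + 1.020 + 0.04617 = 5.216 m·K/W
Q' = ΔT/ΣR = (97.9 °C − 7.77 °C)/5.216 = 17.3 W/m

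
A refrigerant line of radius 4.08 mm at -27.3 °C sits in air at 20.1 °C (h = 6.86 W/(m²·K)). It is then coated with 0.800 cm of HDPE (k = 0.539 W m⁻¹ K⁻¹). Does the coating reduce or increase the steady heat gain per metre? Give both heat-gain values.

Critical radius for a cylinder: r_cr = k/h = 0.0786 m = 7.86 cm.
Outer radius after coating: r₂ = 0.00408 + 0.00800 = 0.01208 m.
Since r₁ < r_cr and r₂ ≤ r_cr, the coating moves toward the maximum at r_cr — heat gain rises.
Bare: R = 1/(2πr₁h) = 5.686 m·K/W; Q = 47.4/5.686 = 8.34 W/m.
Coated: R = R_cond + R_conv = 2.241 m·K/W; Q = 47.4/2.241 = 21.2 W/m.

increases: 8.34 → 21.2 W/m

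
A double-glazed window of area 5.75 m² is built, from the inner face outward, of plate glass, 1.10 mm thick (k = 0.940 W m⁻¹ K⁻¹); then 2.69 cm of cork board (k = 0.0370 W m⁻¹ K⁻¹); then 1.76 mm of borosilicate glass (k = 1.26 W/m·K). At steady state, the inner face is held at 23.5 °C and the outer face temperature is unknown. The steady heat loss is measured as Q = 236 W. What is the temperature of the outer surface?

T_out = -6.45 °C

Sum the resistances:
  R_plate glass = L/(kA) = 0.00110/(0.940·5.75) = 2.035×10^-4 K/W
  R_cork board = L/(kA) = 0.0269/(0.0370·5.75) = 0.1264 K/W
  R_borosilicate glass = L/(kA) = 0.00176/(1.26·5.75) = 2.429×10^-4 K/W
ΣR = 0.1269 K/W
ΔT = Q·ΣR = 236 × 0.1269 = 29.95 K
Heat flows outward, so T_out = T_in − ΔT = 23.5 − 29.95 = -6.45 °C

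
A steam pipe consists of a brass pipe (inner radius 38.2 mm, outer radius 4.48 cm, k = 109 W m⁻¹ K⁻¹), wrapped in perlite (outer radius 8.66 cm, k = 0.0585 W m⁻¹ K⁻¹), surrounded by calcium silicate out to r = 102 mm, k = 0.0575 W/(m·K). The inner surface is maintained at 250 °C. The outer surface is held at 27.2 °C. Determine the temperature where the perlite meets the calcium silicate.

Series thermal resistances, inner to outer:
  R'_brass = ln(0.0448/0.0382)/(2πk) = 0.1594/(2π·109) = 2.327×10^-4 m·K/W
  R'_perlite = ln(0.0866/0.0448)/(2πk) = 0.6591/(2π·0.0585) = 1.793 m·K/W
  R'_calcium silicate = ln(0.102/0.0866)/(2πk) = 0.1637/(2π·0.0575) = 0.4530 m·K/W
ΣR = 2.327×10^-4 + 1.793 + 0.4530 = 2.246 m·K/W
Q' = ΔT/ΣR = (250 °C − 27.2 °C)/2.246 = 99.20 W/m
From the inner boundary to the perlite/calcium silicate interface, ΣR_partial = 1.793 m·K/W.
T_interface = T_in − Q'·ΣR_partial = 250 °C − (99.20)(1.793) = 72.1 °C

T = 72.1 °C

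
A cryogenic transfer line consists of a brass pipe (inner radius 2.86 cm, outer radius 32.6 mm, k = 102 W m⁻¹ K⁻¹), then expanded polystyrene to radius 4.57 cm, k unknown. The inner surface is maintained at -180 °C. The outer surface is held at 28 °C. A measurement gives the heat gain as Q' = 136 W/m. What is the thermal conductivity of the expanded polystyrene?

k = 0.0352 W/m·K

ΣR = ΔT/Q' = |-180 − 28|/136 = 1.529 m·K/W
Known resistances:
  R'_brass = ln(0.0326/0.0286)/(2πk) = 0.1309/(2π·102) = 2.043×10^-4 m·K/W
R_expanded polystyrene = ΣR − ΣR_known = 1.529 − 2.043×10^-4 = 1.529 m·K/W
ln(r₂/r₁)/(2πk) = 1.529 ⇒ k = 0.3378/(2π·1.529) = 0.0352 W/m·K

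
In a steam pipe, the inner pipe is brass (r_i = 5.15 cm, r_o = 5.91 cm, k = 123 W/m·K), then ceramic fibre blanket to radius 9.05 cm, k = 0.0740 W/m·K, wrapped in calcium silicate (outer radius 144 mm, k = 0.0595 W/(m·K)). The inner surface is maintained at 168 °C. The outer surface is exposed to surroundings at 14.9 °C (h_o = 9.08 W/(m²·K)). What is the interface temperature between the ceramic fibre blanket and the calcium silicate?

Resistance network (inner→outer):
  R'_brass = ln(0.0591/0.0515)/(2πk) = 0.1376/(2π·123) = 1.781×10^-4 m·K/W
  R'_ceramic fibre blanket = ln(0.0905/0.0591)/(2πk) = 0.4261/(2π·0.0740) = 0.9165 m·K/W
  R'_calcium silicate = ln(0.144/0.0905)/(2πk) = 0.4645/(2π·0.0595) = 1.242 m·K/W
  R'_conv,out = 1/(2πr h) = 1/(2π·0.144·9.08) = 0.1217 m·K/W
ΣR = 1.781×10^-4 + 0.9165 + 1.242 + 0.1217 = 2.280 m·K/W
Q' = ΔT/ΣR = (168 °C − 14.9 °C)/2.280 = 67.15 W/m
From the inner boundary to the ceramic fibre blanket/calcium silicate interface, ΣR_partial = 0.9167 m·K/W.
T_interface = T_in − Q'·ΣR_partial = 168 °C − (67.15)(0.9167) = 106 °C

T = 106 °C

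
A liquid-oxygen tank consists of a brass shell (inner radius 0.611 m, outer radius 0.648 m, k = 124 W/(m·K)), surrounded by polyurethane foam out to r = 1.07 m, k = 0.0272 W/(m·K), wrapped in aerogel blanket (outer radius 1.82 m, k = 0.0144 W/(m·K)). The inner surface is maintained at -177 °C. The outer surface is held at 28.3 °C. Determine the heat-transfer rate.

Q = 52.5 W

Series thermal resistances, inner to outer:
  R_brass = (1/0.611 − 1/0.648)/(4πk) = 0.09345/(4π·124) = 5.997×10^-5 K/W
  R_polyurethane foam = (1/0.648 − 1/1.07)/(4πk) = 0.6086/(4π·0.0272) = 1.781 K/W
  R_aerogel blanket = (1/1.07 − 1/1.82)/(4πk) = 0.3851/(4π·0.0144) = 2.128 K/W
ΣR = 5.997×10^-5 + 1.781 + 2.128 = 3.909 K/W
Q = ΔT/ΣR = (-177 °C − 28.3 °C)/3.909 = -52.5 W
(Negative Q ⇒ heat flows inward; heat gain = 52.5 W.)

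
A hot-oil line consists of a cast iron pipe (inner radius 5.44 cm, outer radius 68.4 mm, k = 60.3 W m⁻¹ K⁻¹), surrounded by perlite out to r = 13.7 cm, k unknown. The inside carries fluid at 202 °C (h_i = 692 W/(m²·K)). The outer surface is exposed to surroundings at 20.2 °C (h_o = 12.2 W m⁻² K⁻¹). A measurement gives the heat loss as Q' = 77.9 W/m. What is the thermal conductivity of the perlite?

k = 0.0495 W/m·K

ΣR = ΔT/Q' = |202 − 20.2|/77.9 = 2.334 m·K/W
Known resistances:
  R'_conv,in = 1/(2πr h) = 1/(2π·0.0544·692) = 0.004228 m·K/W
  R'_cast iron = ln(0.0684/0.0544)/(2πk) = 0.2290/(2π·60.3) = 6.044×10^-4 m·K/W
  R'_conv,out = 1/(2πr h) = 1/(2π·0.137·12.2) = 0.09522 m·K/W
R_perlite = ΣR − ΣR_known = 2.334 − 0.1001 = 2.234 m·K/W
ln(r₂/r₁)/(2πk) = 2.234 ⇒ k = 0.6946/(2π·2.234) = 0.0495 W/m·K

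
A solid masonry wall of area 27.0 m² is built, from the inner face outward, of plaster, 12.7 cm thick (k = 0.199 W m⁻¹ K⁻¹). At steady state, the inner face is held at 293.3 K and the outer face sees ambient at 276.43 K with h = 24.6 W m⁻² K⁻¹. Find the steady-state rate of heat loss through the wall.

Treat each layer as a resistance in series:
  R_plaster = L/(kA) = 0.127/(0.199·27.0) = 0.02364 K/W
  R_conv,out = 1/(hA) = 1/(24.6·27.0) = 0.001506 K/W
ΣR = 0.02364 + 0.001506 = 0.02515 K/W
Q = ΔT/ΣR = (293.3 K − 276.43 K)/0.02515 = 671 W

Q = 671 W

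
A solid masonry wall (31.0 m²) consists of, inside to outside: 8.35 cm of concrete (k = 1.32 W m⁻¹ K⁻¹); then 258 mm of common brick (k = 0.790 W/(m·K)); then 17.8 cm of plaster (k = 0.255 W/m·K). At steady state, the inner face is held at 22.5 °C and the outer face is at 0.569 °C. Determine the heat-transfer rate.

Q = 625 W

Treat each layer as a resistance in series:
  R_concrete = L/(kA) = 0.0835/(1.32·31.0) = 0.002041 K/W
  R_common brick = L/(kA) = 0.258/(0.790·31.0) = 0.01053 K/W
  R_plaster = L/(kA) = 0.178/(0.255·31.0) = 0.02252 K/W
ΣR = 0.002041 + 0.01053 + 0.02252 = 0.03509 K/W
Q = ΔT/ΣR = (22.5 °C − 0.569 °C)/0.03509 = 625 W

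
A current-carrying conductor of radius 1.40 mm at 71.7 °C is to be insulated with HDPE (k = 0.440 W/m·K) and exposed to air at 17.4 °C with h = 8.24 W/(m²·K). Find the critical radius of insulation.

r_cr = 5.34 cm

For a cylinder, r_cr = k_ins/h = 0.440/8.24 = 0.0534 m = 5.34 cm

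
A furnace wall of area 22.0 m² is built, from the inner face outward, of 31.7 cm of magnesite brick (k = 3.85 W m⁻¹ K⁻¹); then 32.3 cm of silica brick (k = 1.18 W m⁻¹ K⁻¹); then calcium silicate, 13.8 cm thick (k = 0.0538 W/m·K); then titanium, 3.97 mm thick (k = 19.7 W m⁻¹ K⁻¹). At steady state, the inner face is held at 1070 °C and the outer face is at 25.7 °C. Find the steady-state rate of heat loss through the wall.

Q = 7860 W

Resistance network (inner→outer):
  R_magnesite brick = L/(kA) = 0.317/(3.85·22.0) = 0.003743 K/W
  R_silica brick = L/(kA) = 0.323/(1.18·22.0) = 0.01244 K/W
  R_calcium silicate = L/(kA) = 0.138/(0.0538·22.0) = 0.1166 K/W
  R_titanium = L/(kA) = 0.00397/(19.7·22.0) = 9.160×10^-6 K/W
ΣR = 0.003743 + 0.01244 + 0.1166 + 9.160×10^-6 = 0.1328 K/W
Q = ΔT/ΣR = (1070 °C − 25.7 °C)/0.1328 = 7860 W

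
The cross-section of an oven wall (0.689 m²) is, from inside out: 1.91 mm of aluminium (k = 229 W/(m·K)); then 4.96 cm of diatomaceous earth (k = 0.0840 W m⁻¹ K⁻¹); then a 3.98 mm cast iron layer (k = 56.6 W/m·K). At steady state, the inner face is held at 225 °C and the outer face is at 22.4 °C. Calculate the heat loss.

Resistance network (inner→outer):
  R_aluminium = L/(kA) = 0.00191/(229·0.689) = 1.211×10^-5 K/W
  R_diatomaceous earth = L/(kA) = 0.0496/(0.0840·0.689) = 0.8570 K/W
  R_cast iron = L/(kA) = 0.00398/(56.6·0.689) = 1.021×10^-4 K/W
ΣR = 1.211×10^-5 + 0.8570 + 1.021×10^-4 = 0.8571 K/W
Q = ΔT/ΣR = (225 °C − 22.4 °C)/0.8571 = 236 W

Q = 236 W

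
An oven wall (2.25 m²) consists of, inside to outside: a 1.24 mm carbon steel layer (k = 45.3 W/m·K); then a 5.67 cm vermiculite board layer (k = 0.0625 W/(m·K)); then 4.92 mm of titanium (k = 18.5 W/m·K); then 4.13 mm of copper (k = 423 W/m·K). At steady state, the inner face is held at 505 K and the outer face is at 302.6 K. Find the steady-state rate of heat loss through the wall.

Q = 502 W

Resistance network (inner→outer):
  R_carbon steel = L/(kA) = 0.00124/(45.3·2.25) = 1.217×10^-5 K/W
  R_vermiculite board = L/(kA) = 0.0567/(0.0625·2.25) = 0.4032 K/W
  R_titanium = L/(kA) = 0.00492/(18.5·2.25) = 1.182×10^-4 K/W
  R_copper = L/(kA) = 0.00413/(423·2.25) = 4.339×10^-6 K/W
ΣR = 1.217×10^-5 + 0.4032 + 1.182×10^-4 + 4.339×10^-6 = 0.4033 K/W
Q = ΔT/ΣR = (505 K − 302.6 K)/0.4033 = 502 W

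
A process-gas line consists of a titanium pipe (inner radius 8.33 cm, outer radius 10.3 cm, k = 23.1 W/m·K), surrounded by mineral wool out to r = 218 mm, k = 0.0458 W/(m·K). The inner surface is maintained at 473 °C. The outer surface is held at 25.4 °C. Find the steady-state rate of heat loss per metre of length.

Q' = 172 W/m

Treat each layer as a resistance in series:
  R'_titanium = ln(0.103/0.0833)/(2πk) = 0.2123/(2π·23.1) = 0.001463 m·K/W
  R'_mineral wool = ln(0.218/0.103)/(2πk) = 0.7498/(2π·0.0458) = 2.605 m·K/W
ΣR = 0.001463 + 2.605 = 2.606 m·K/W
Q' = ΔT/ΣR = (473 °C − 25.4 °C)/2.606 = 172 W/m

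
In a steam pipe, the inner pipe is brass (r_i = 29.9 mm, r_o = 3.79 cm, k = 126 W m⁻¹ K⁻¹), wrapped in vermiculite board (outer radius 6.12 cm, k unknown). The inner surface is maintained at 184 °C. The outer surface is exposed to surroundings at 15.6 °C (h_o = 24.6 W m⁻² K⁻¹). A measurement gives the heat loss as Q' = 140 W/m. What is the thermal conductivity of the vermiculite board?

ΣR = ΔT/Q' = |184 − 15.6|/140 = 1.203 m·K/W
Known resistances:
  R'_brass = ln(0.0379/0.0299)/(2πk) = 0.2371/(2π·126) = 2.995×10^-4 m·K/W
  R'_conv,out = 1/(2πr h) = 1/(2π·0.0612·24.6) = 0.1057 m·K/W
R_vermiculite board = ΣR − ΣR_known = 1.203 − 0.1060 = 1.097 m·K/W
ln(r₂/r₁)/(2πk) = 1.097 ⇒ k = 0.4792/(2π·1.097) = 0.0695 W/m·K

k = 0.0695 W/m·K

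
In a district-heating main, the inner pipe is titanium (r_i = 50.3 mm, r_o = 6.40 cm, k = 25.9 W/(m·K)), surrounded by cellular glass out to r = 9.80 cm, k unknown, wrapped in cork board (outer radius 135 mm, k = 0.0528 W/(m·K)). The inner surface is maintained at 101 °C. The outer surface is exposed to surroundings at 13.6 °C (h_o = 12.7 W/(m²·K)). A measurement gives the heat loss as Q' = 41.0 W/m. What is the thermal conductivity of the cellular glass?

k = 0.0633 W/m·K

ΣR = ΔT/Q' = |101 − 13.6|/41.0 = 2.132 m·K/W
Known resistances:
  R'_titanium = ln(0.0640/0.0503)/(2πk) = 0.2409/(2π·25.9) = 0.001480 m·K/W
  R'_cork board = ln(0.135/0.0980)/(2πk) = 0.3203/(2π·0.0528) = 0.9655 m·K/W
  R'_conv,out = 1/(2πr h) = 1/(2π·0.135·12.7) = 0.09283 m·K/W
R_cellular glass = ΣR − ΣR_known = 2.132 − 1.060 = 1.072 m·K/W
ln(r₂/r₁)/(2πk) = 1.072 ⇒ k = 0.4261/(2π·1.072) = 0.0633 W/m·K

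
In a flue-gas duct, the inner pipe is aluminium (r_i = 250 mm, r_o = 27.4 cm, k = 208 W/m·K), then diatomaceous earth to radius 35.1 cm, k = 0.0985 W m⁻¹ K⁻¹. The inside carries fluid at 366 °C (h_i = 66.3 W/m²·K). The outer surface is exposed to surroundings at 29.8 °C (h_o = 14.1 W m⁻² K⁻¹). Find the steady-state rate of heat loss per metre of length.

Q' = 761 W/m

Series thermal resistances, inner to outer:
  R'_conv,in = 1/(2πr h) = 1/(2π·0.250·66.3) = 0.009602 m·K/W
  R'_aluminium = ln(0.274/0.250)/(2πk) = 0.09167/(2π·208) = 7.014×10^-5 m·K/W
  R'_diatomaceous earth = ln(0.351/0.274)/(2πk) = 0.2477/(2π·0.0985) = 0.4002 m·K/W
  R'_conv,out = 1/(2πr h) = 1/(2π·0.351·14.1) = 0.03216 m·K/W
ΣR = 0.009602 + 7.014×10^-5 + 0.4002 + 0.03216 = 0.4420 m·K/W
Q' = ΔT/ΣR = (366 °C − 29.8 °C)/0.4420 = 761 W/m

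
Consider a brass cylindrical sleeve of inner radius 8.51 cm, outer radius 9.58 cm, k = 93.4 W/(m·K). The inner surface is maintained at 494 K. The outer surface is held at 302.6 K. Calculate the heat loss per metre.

Q' = 2πk·ΔT/ln(r₂/r₁) = 2π × 93.4 × 191.4 / ln(0.0958/0.0851) = 9.48×10^5 W/m

Q' = 948 kW/m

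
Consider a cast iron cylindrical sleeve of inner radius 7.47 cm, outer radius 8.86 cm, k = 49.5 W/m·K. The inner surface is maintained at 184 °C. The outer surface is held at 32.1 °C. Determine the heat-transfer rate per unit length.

Q' = 2.77×10^5 W/m

Q' = 2πk·ΔT/ln(r₂/r₁) = 2π × 49.5 × 151.9 / ln(0.0886/0.0747) = 2.77×10^5 W/m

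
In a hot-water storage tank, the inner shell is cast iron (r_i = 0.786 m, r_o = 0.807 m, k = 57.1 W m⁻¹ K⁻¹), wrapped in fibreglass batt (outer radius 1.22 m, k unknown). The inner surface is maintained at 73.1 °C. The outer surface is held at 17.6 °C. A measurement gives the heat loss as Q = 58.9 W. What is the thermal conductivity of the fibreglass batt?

k = 0.0354 W/m·K

ΣR = ΔT/Q = |73.1 − 17.6|/58.9 = 0.9423 K/W
Known resistances:
  R_cast iron = (1/0.786 − 1/0.807)/(4πk) = 0.03311/(4π·57.1) = 4.614×10^-5 K/W
R_fibreglass batt = ΣR − ΣR_known = 0.9423 − 4.614×10^-5 = 0.9423 K/W
(1/r₁−1/r₂)/(4πk) = 0.9423 ⇒ k = 0.4195/(4π·0.9423) = 0.0354 W/m·K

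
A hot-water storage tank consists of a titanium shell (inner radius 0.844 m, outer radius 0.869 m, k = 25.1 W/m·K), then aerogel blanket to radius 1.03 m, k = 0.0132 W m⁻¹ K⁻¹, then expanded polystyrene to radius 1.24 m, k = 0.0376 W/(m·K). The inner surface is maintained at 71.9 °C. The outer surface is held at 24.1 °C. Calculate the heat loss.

Q = 33.4 W

Series thermal resistances, inner to outer:
  R_titanium = (1/0.844 − 1/0.869)/(4πk) = 0.03409/(4π·25.1) = 1.081×10^-4 K/W
  R_aerogel blanket = (1/0.869 − 1/1.03)/(4πk) = 0.1799/(4π·0.0132) = 1.084 K/W
  R_expanded polystyrene = (1/1.03 − 1/1.24)/(4πk) = 0.1644/(4π·0.0376) = 0.3480 K/W
ΣR = 1.081×10^-4 + 1.084 + 0.3480 = 1.432 K/W
Q = ΔT/ΣR = (71.9 °C − 24.1 °C)/1.432 = 33.4 W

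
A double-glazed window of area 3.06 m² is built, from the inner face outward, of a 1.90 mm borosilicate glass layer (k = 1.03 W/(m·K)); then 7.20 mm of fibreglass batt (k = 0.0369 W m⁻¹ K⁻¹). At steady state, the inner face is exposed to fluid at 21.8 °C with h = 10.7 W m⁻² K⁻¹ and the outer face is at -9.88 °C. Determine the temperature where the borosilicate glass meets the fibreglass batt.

Treat each layer as a resistance in series:
  R_conv,in = 1/(hA) = 1/(10.7·3.06) = 0.03054 K/W
  R_borosilicate glass = L/(kA) = 0.00190/(1.03·3.06) = 6.028×10^-4 K/W
  R_fibreglass batt = L/(kA) = 0.00720/(0.0369·3.06) = 0.06377 K/W
ΣR = 0.03054 + 6.028×10^-4 + 0.06377 = 0.09491 K/W
Q = ΔT/ΣR = (21.8 °C − -9.88 °C)/0.09491 = 333.8 W
From the inner boundary to the borosilicate glass/fibreglass batt interface, ΣR_partial = 0.03114 K/W.
T_interface = T_in − Q·ΣR_partial = 21.8 °C − (333.8)(0.03114) = 11.4 °C

T = 11.4 °C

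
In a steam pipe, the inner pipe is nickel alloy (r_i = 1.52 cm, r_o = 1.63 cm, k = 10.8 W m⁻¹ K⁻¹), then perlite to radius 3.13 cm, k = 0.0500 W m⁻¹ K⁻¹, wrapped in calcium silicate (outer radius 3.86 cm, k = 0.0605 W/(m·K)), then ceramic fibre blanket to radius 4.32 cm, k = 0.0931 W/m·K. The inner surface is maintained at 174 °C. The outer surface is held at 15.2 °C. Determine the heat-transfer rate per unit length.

Q' = 56.3 W/m

Treat each layer as a resistance in series:
  R'_nickel alloy = ln(0.0163/0.0152)/(2πk) = 0.06987/(2π·10.8) = 0.001030 m·K/W
  R'_perlite = ln(0.0313/0.0163)/(2πk) = 0.6525/(2π·0.0500) = 2.077 m·K/W
  R'_calcium silicate = ln(0.0386/0.0313)/(2πk) = 0.2096/(2π·0.0605) = 0.5515 m·K/W
  R'_ceramic fibre blanket = ln(0.0432/0.0386)/(2πk) = 0.1126/(2π·0.0931) = 0.1925 m·K/W
ΣR = 0.001030 + 2.077 + 0.5515 + 0.1925 = 2.822 m·K/W
Q' = ΔT/ΣR = (174 °C − 15.2 °C)/2.822 = 56.3 W/m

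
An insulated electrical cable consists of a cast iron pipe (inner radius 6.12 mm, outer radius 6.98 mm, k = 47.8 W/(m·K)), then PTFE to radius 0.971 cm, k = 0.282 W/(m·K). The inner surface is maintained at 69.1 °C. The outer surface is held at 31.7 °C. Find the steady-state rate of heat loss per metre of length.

Resistance network (inner→outer):
  R'_cast iron = ln(0.00698/0.00612)/(2πk) = 0.1315/(2π·47.8) = 4.378×10^-4 m·K/W
  R'_PTFE = ln(0.00971/0.00698)/(2πk) = 0.3301/(2π·0.282) = 0.1863 m·K/W
ΣR = 4.378×10^-4 + 0.1863 = 0.1867 m·K/W
Q' = ΔT/ΣR = (69.1 °C − 31.7 °C)/0.1867 = 200 W/m

Q' = 200 W/m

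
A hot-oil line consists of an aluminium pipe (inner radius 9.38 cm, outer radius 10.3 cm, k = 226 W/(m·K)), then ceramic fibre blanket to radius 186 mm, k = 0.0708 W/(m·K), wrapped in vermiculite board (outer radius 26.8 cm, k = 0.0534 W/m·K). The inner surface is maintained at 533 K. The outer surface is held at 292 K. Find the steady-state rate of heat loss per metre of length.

Q' = 99.7 W/m

Resistance network (inner→outer):
  R'_aluminium = ln(0.103/0.0938)/(2πk) = 0.09356/(2π·226) = 6.589×10^-5 m·K/W
  R'_ceramic fibre blanket = ln(0.186/0.103)/(2πk) = 0.5910/(2π·0.0708) = 1.329 m·K/W
  R'_vermiculite board = ln(0.268/0.186)/(2πk) = 0.3652/(2π·0.0534) = 1.089 m·K/W
ΣR = 6.589×10^-5 + 1.329 + 1.089 = 2.418 m·K/W
Q' = ΔT/ΣR = (533 K − 292 K)/2.418 = 99.7 W/m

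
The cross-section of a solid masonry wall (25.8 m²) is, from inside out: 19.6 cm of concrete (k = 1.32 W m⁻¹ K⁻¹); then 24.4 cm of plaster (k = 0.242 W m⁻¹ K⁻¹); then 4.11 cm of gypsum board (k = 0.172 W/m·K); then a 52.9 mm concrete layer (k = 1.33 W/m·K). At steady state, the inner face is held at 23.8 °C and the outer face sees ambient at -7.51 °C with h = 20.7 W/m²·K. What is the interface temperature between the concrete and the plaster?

T = 20.7 °C

Series thermal resistances, inner to outer:
  R_concrete = L/(kA) = 0.196/(1.32·25.8) = 0.005755 K/W
  R_plaster = L/(kA) = 0.244/(0.242·25.8) = 0.03908 K/W
  R_gypsum board = L/(kA) = 0.0411/(0.172·25.8) = 0.009262 K/W
  R_concrete = L/(kA) = 0.0529/(1.33·25.8) = 0.001542 K/W
  R_conv,out = 1/(hA) = 1/(20.7·25.8) = 0.001872 K/W
ΣR = 0.005755 + 0.03908 + 0.009262 + 0.001542 + 0.001872 = 0.05751 K/W
Q = ΔT/ΣR = (23.8 °C − -7.51 °C)/0.05751 = 544.4 W
From the inner boundary to the concrete/plaster interface, ΣR_partial = 0.005755 K/W.
T_interface = T_in − Q·ΣR_partial = 23.8 °C − (544.4)(0.005755) = 20.7 °C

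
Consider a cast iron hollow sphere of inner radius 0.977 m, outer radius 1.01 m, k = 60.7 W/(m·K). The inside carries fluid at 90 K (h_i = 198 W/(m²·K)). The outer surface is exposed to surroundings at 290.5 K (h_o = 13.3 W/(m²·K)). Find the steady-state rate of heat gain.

Q = 31700 W

Resistance network (inner→outer):
  R_conv,in = 1/(4πr²h) = 1/(4π·0.977²·198) = 4.211×10^-4 K/W
  R_cast iron = (1/0.977 − 1/1.01)/(4πk) = 0.03344/(4π·60.7) = 4.384×10^-5 K/W
  R_conv,out = 1/(4πr²h) = 1/(4π·1.01²·13.3) = 0.005865 K/W
ΣR = 4.211×10^-4 + 4.384×10^-5 + 0.005865 = 0.006330 K/W
Q = ΔT/ΣR = (90 K − 290.5 K)/0.006330 = -31700 W
(Negative Q ⇒ heat flows inward; heat gain = 31700 W.)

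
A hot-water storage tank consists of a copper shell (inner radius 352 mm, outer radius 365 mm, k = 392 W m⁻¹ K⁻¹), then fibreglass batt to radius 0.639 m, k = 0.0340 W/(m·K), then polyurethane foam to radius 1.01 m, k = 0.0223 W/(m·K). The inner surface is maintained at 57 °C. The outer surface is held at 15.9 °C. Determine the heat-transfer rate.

Resistance network (inner→outer):
  R_copper = (1/0.352 − 1/0.365)/(4πk) = 0.1012/(4π·392) = 2.054×10^-5 K/W
  R_fibreglass batt = (1/0.365 − 1/0.639)/(4πk) = 1.175/(4π·0.0340) = 2.750 K/W
  R_polyurethane foam = (1/0.639 − 1/1.01)/(4πk) = 0.5748/(4π·0.0223) = 2.051 K/W
ΣR = 2.054×10^-5 + 2.750 + 2.051 = 4.801 K/W
Q = ΔT/ΣR = (57 °C − 15.9 °C)/4.801 = 8.56 W

Q = 8.56 W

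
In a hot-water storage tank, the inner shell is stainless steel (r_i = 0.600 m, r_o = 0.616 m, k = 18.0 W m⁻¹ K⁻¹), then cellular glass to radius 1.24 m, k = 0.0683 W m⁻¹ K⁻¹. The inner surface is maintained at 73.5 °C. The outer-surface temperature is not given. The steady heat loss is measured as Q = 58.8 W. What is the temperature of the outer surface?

Sum the resistances:
  R_stainless steel = (1/0.600 − 1/0.616)/(4πk) = 0.04329/(4π·18.0) = 1.914×10^-4 K/W
  R_cellular glass = (1/0.616 − 1/1.24)/(4πk) = 0.8169/(4π·0.0683) = 0.9518 K/W
ΣR = 0.9520 K/W
ΔT = Q·ΣR = 58.8 × 0.9520 = 55.98 K
Heat flows outward, so T_out = T_in − ΔT = 73.5 − 55.98 = 17.5 °C

T_out = 17.5 °C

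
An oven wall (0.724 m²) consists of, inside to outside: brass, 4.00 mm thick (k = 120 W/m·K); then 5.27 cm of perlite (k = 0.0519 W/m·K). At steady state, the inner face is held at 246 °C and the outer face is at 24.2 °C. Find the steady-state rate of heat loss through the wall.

Treat each layer as a resistance in series:
  R_brass = L/(kA) = 0.00400/(120·0.724) = 4.604×10^-5 K/W
  R_perlite = L/(kA) = 0.0527/(0.0519·0.724) = 1.403 K/W
ΣR = 4.604×10^-5 + 1.403 = 1.403 K/W
Q = ΔT/ΣR = (246 °C − 24.2 °C)/1.403 = 158 W

Q = 158 W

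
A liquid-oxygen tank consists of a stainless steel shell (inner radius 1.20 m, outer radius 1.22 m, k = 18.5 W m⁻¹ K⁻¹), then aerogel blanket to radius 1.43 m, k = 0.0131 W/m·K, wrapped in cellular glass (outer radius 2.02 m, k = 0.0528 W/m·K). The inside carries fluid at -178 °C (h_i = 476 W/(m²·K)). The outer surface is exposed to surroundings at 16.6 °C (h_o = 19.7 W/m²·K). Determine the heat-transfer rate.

Q = 187 W

Series thermal resistances, inner to outer:
  R_conv,in = 1/(4πr²h) = 1/(4π·1.20²·476) = 1.161×10^-4 K/W
  R_stainless steel = (1/1.20 − 1/1.22)/(4πk) = 0.01366/(4π·18.5) = 5.876×10^-5 K/W
  R_aerogel blanket = (1/1.22 − 1/1.43)/(4πk) = 0.1204/(4π·0.0131) = 0.7312 K/W
  R_cellular glass = (1/1.43 − 1/2.02)/(4πk) = 0.2043/(4π·0.0528) = 0.3078 K/W
  R_conv,out = 1/(4πr²h) = 1/(4π·2.02²·19.7) = 9.900×10^-4 K/W
ΣR = 1.161×10^-4 + 5.876×10^-5 + 0.7312 + 0.3078 + 9.900×10^-4 = 1.040 K/W
Q = ΔT/ΣR = (-178 °C − 16.6 °C)/1.040 = -187 W
(Negative Q ⇒ heat flows inward; heat gain = 187 W.)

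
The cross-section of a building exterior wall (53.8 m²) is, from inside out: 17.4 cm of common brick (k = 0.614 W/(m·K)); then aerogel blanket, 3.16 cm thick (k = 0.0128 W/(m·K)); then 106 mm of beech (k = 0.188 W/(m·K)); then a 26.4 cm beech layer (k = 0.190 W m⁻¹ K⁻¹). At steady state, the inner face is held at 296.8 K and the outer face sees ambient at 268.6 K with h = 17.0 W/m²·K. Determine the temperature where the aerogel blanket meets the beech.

Resistance network (inner→outer):
  R_common brick = L/(kA) = 0.174/(0.614·53.8) = 0.005267 K/W
  R_aerogel blanket = L/(kA) = 0.0316/(0.0128·53.8) = 0.04589 K/W
  R_beech = L/(kA) = 0.106/(0.188·53.8) = 0.01048 K/W
  R_beech = L/(kA) = 0.264/(0.190·53.8) = 0.02583 K/W
  R_conv,out = 1/(hA) = 1/(17.0·53.8) = 0.001093 K/W
ΣR = 0.005267 + 0.04589 + 0.01048 + 0.02583 + 0.001093 = 0.08856 K/W
Q = ΔT/ΣR = (296.8 K − 268.6 K)/0.08856 = 318.4 W
From the inner boundary to the aerogel blanket/beech interface, ΣR_partial = 0.05116 K/W.
T_interface = T_in − Q·ΣR_partial = 296.8 K − (318.4)(0.05116) = 280.51 K

T = 280.51 K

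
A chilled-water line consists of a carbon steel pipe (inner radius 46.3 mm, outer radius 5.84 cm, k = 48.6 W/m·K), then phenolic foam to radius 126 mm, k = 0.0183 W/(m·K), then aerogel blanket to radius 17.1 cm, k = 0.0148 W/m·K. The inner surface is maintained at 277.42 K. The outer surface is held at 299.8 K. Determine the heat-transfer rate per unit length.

Treat each layer as a resistance in series:
  R'_carbon steel = ln(0.0584/0.0463)/(2πk) = 0.2322/(2π·48.6) = 7.603×10^-4 m·K/W
  R'_phenolic foam = ln(0.126/0.0584)/(2πk) = 0.7690/(2π·0.0183) = 6.688 m·K/W
  R'_aerogel blanket = ln(0.171/0.126)/(2πk) = 0.3054/(2π·0.0148) = 3.284 m·K/W
ΣR = 7.603×10^-4 + 6.688 + 3.284 = 9.973 m·K/W
Q' = ΔT/ΣR = (277.42 K − 299.8 K)/9.973 = -2.24 W/m
(Negative Q' ⇒ heat flows inward; heat gain = 2.24 W/m.)

Q' = 2.24 W/m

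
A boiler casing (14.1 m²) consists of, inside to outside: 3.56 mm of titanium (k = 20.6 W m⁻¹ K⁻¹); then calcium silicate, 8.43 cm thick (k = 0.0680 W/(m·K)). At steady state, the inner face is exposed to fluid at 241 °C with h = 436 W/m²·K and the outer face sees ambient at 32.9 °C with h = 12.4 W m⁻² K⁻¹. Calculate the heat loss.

Q = 2.22 kW

Series thermal resistances, inner to outer:
  R_conv,in = 1/(hA) = 1/(436·14.1) = 1.627×10^-4 K/W
  R_titanium = L/(kA) = 0.00356/(20.6·14.1) = 1.226×10^-5 K/W
  R_calcium silicate = L/(kA) = 0.0843/(0.0680·14.1) = 0.08792 K/W
  R_conv,out = 1/(hA) = 1/(12.4·14.1) = 0.005720 K/W
ΣR = 1.627×10^-4 + 1.226×10^-5 + 0.08792 + 0.005720 = 0.09381 K/W
Q = ΔT/ΣR = (241 °C − 32.9 °C)/0.09381 = 2220 W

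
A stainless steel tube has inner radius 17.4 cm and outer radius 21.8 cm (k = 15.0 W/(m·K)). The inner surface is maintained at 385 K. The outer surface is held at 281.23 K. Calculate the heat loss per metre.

Q' = 2πk·ΔT/ln(r₂/r₁) = 2π × 15.0 × 103.77 / ln(0.218/0.174) = 43400 W/m

Q' = 43400 W/m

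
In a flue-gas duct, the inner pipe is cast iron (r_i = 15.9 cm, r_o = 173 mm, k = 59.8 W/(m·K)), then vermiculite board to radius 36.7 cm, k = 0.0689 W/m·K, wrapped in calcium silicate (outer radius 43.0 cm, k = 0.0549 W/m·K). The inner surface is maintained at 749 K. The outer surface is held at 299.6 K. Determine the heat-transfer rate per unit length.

Q' = 205 W/m

Resistance network (inner→outer):
  R'_cast iron = ln(0.173/0.159)/(2πk) = 0.08439/(2π·59.8) = 2.246×10^-4 m·K/W
  R'_vermiculite board = ln(0.367/0.173)/(2πk) = 0.7521/(2π·0.0689) = 1.737 m·K/W
  R'_calcium silicate = ln(0.430/0.367)/(2πk) = 0.1584/(2π·0.0549) = 0.4593 m·K/W
ΣR = 2.246×10^-4 + 1.737 + 0.4593 = 2.197 m·K/W
Q' = ΔT/ΣR = (749 K − 299.6 K)/2.197 = 205 W/m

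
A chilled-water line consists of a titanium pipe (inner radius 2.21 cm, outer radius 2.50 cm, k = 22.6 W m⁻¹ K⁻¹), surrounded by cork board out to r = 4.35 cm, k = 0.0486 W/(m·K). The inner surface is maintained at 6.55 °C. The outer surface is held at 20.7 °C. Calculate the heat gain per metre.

Series thermal resistances, inner to outer:
  R'_titanium = ln(0.0250/0.0221)/(2πk) = 0.1233/(2π·22.6) = 8.683×10^-4 m·K/W
  R'_cork board = ln(0.0435/0.0250)/(2πk) = 0.5539/(2π·0.0486) = 1.814 m·K/W
ΣR = 8.683×10^-4 + 1.814 = 1.815 m·K/W
Q' = ΔT/ΣR = (6.55 °C − 20.7 °C)/1.815 = -7.80 W/m
(Negative Q' ⇒ heat flows inward; heat gain = 7.80 W/m.)

Q' = 7.80 W/m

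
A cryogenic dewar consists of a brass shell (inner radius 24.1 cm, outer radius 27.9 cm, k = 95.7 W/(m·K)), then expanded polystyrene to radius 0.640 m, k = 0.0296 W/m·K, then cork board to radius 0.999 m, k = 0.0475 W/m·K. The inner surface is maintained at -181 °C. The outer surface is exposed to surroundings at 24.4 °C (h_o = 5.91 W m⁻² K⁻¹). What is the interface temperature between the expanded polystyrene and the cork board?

Series thermal resistances, inner to outer:
  R_brass = (1/0.241 − 1/0.279)/(4πk) = 0.5651/(4π·95.7) = 4.699×10^-4 K/W
  R_expanded polystyrene = (1/0.279 − 1/0.640)/(4πk) = 2.022/(4π·0.0296) = 5.435 K/W
  R_cork board = (1/0.640 − 1/0.999)/(4πk) = 0.5615/(4π·0.0475) = 0.9407 K/W
  R_conv,out = 1/(4πr²h) = 1/(4π·0.999²·5.91) = 0.01349 K/W
ΣR = 4.699×10^-4 + 5.435 + 0.9407 + 0.01349 = 6.390 K/W
Q = ΔT/ΣR = (-181 °C − 24.4 °C)/6.390 = -32.14 W
From the inner boundary to the expanded polystyrene/cork board interface, ΣR_partial = 5.435 K/W.
T_interface = T_in − Q·ΣR_partial = -181 °C − (-32.14)(5.435) = -6.3 °C

T = -6.3 °C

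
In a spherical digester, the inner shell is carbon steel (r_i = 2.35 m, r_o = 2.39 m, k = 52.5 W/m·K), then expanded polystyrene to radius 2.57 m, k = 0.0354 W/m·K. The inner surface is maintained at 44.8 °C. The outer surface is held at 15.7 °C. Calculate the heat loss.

Resistance network (inner→outer):
  R_carbon steel = (1/2.35 − 1/2.39)/(4πk) = 0.007122/(4π·52.5) = 1.080×10^-5 K/W
  R_expanded polystyrene = (1/2.39 − 1/2.57)/(4πk) = 0.02930/(4π·0.0354) = 0.06588 K/W
ΣR = 1.080×10^-5 + 0.06588 = 0.06589 K/W
Q = ΔT/ΣR = (44.8 °C − 15.7 °C)/0.06589 = 442 W

Q = 442 W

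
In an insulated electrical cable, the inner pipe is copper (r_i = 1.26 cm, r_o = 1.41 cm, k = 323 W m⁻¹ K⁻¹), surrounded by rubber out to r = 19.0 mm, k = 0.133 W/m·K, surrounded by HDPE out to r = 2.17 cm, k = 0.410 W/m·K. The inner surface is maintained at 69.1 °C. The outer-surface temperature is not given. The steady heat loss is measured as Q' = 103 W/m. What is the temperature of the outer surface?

T_out = 27.0 °C

Sum the resistances:
  R'_copper = ln(0.0141/0.0126)/(2πk) = 0.1125/(2π·323) = 5.542×10^-5 m·K/W
  R'_rubber = ln(0.0190/0.0141)/(2πk) = 0.2983/(2π·0.133) = 0.3569 m·K/W
  R'_HDPE = ln(0.0217/0.0190)/(2πk) = 0.1329/(2π·0.410) = 0.05158 m·K/W
ΣR = 0.4086 m·K/W
ΔT = Q'·ΣR = 103 × 0.4086 = 42.09 K
Heat flows outward, so T_out = T_in − ΔT = 69.1 − 42.09 = 27.0 °C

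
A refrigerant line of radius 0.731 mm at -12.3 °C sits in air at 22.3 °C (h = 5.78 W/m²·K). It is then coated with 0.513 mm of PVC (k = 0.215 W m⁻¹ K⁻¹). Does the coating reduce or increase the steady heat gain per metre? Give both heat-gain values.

Critical radius for a cylinder: r_cr = k/h = 0.0372 m = 3.72 cm.
Outer radius after coating: r₂ = 7.31×10^-4 + 5.13×10^-4 = 0.001244 m.
Since r₁ < r_cr and r₂ ≤ r_cr, the coating moves toward the maximum at r_cr — heat gain rises.
Bare: R = 1/(2πr₁h) = 37.67 m·K/W; Q = 34.6/37.67 = 0.919 W/m.
Coated: R = R_cond + R_conv = 22.53 m·K/W; Q = 34.6/22.53 = 1.54 W/m.

increases: 0.919 → 1.54 W/m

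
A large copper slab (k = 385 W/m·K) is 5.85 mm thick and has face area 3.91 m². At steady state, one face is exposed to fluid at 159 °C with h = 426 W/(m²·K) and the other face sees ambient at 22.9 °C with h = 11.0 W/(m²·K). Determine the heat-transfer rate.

Treat each layer as a resistance in series:
  R_conv,in = 1/(hA) = 1/(426·3.91) = 6.004×10^-4 K/W
  R_copper = L/(kA) = 0.00585/(385·3.91) = 3.886×10^-6 K/W
  R_conv,out = 1/(hA) = 1/(11.0·3.91) = 0.02325 K/W
ΣR = 6.004×10^-4 + 3.886×10^-6 + 0.02325 = 0.02385 K/W
Q = ΔT/ΣR = (159 °C − 22.9 °C)/0.02385 = 5710 W

Q = 5710 W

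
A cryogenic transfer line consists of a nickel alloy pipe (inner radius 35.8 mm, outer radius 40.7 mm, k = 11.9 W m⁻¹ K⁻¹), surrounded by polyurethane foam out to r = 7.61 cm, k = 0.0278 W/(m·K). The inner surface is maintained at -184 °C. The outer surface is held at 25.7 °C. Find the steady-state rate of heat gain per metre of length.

Treat each layer as a resistance in series:
  R'_nickel alloy = ln(0.0407/0.0358)/(2πk) = 0.1283/(2π·11.9) = 0.001716 m·K/W
  R'_polyurethane foam = ln(0.0761/0.0407)/(2πk) = 0.6258/(2π·0.0278) = 3.583 m·K/W
ΣR = 0.001716 + 3.583 = 3.585 m·K/W
Q' = ΔT/ΣR = (-184 °C − 25.7 °C)/3.585 = -58.5 W/m
(Negative Q' ⇒ heat flows inward; heat gain = 58.5 W/m.)

Q' = 58.5 W/m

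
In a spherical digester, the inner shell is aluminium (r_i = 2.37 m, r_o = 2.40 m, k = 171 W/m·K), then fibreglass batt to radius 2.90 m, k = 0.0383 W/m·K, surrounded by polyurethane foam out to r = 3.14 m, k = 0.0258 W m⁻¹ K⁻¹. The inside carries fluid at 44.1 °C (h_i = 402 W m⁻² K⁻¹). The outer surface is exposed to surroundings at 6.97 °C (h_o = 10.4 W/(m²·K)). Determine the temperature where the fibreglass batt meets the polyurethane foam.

Resistance network (inner→outer):
  R_conv,in = 1/(4πr²h) = 1/(4π·2.37²·402) = 3.524×10^-5 K/W
  R_aluminium = (1/2.37 − 1/2.40)/(4πk) = 0.005274/(4π·171) = 2.454×10^-6 K/W
  R_fibreglass batt = (1/2.40 − 1/2.90)/(4πk) = 0.07184/(4π·0.0383) = 0.1493 K/W
  R_polyurethane foam = (1/2.90 − 1/3.14)/(4πk) = 0.02636/(4π·0.0258) = 0.08129 K/W
  R_conv,out = 1/(4πr²h) = 1/(4π·3.14²·10.4) = 7.761×10^-4 K/W
ΣR = 3.524×10^-5 + 2.454×10^-6 + 0.1493 + 0.08129 + 7.761×10^-4 = 0.2314 K/W
Q = ΔT/ΣR = (44.1 °C − 6.97 °C)/0.2314 = 160.5 W
From the inner boundary to the fibreglass batt/polyurethane foam interface, ΣR_partial = 0.1493 K/W.
T_interface = T_in − Q·ΣR_partial = 44.1 °C − (160.5)(0.1493) = 20.1 °C

T = 20.1 °C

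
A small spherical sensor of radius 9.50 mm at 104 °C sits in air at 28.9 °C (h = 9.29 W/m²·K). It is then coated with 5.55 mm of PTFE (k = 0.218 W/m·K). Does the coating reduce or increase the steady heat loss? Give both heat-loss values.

increases: 0.791 → 1.44 W

Critical radius for a sphere: r_cr = 2k/h = 0.0469 m = 4.69 cm.
Outer radius after coating: r₂ = 0.00950 + 0.00555 = 0.01505 m.
Since r₁ < r_cr and r₂ ≤ r_cr, the coating moves toward the maximum at r_cr — heat loss rises.
Bare: R = 1/(4πr₁²h) = 94.91 K/W; Q = 75.1/94.91 = 0.791 W.
Coated: R = R_cond + R_conv = 51.99 K/W; Q = 75.1/51.99 = 1.44 W.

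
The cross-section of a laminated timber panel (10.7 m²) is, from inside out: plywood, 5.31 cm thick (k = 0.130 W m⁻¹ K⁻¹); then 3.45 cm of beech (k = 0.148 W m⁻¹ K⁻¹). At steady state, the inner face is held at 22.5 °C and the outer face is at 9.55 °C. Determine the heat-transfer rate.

Series thermal resistances, inner to outer:
  R_plywood = L/(kA) = 0.0531/(0.130·10.7) = 0.03817 K/W
  R_beech = L/(kA) = 0.0345/(0.148·10.7) = 0.02179 K/W
ΣR = 0.03817 + 0.02179 = 0.05996 K/W
Q = ΔT/ΣR = (22.5 °C − 9.55 °C)/0.05996 = 216 W

Q = 216 W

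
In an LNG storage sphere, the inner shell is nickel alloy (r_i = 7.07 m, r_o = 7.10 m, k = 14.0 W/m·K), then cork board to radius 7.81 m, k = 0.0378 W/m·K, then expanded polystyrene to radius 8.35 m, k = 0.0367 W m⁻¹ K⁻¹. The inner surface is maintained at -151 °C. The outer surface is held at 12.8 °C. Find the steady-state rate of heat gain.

Treat each layer as a resistance in series:
  R_nickel alloy = (1/7.07 − 1/7.10)/(4πk) = 5.976×10^-4/(4π·14.0) = 3.397×10^-6 K/W
  R_cork board = (1/7.10 − 1/7.81)/(4πk) = 0.01280/(4π·0.0378) = 0.02696 K/W
  R_expanded polystyrene = (1/7.81 − 1/8.35)/(4πk) = 0.008280/(4π·0.0367) = 0.01795 K/W
ΣR = 3.397×10^-6 + 0.02696 + 0.01795 = 0.04491 K/W
Q = ΔT/ΣR = (-151 °C − 12.8 °C)/0.04491 = -3650 W
(Negative Q ⇒ heat flows inward; heat gain = 3650 W.)

Q = 3.65 kW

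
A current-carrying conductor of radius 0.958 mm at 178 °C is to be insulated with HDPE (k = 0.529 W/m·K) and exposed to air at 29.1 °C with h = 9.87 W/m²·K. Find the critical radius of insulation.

For a cylinder, r_cr = k_ins/h = 0.529/9.87 = 0.0536 m = 5.36 cm

r_cr = 5.36 cm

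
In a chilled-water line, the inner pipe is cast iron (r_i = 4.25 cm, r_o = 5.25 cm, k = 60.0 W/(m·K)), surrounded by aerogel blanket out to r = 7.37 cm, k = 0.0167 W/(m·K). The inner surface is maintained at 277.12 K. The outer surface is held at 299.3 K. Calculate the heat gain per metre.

Resistance network (inner→outer):
  R'_cast iron = ln(0.0525/0.0425)/(2πk) = 0.2113/(2π·60.0) = 5.605×10^-4 m·K/W
  R'_aerogel blanket = ln(0.0737/0.0525)/(2πk) = 0.3392/(2π·0.0167) = 3.233 m·K/W
ΣR = 5.605×10^-4 + 3.233 = 3.234 m·K/W
Q' = ΔT/ΣR = (277.12 K − 299.3 K)/3.234 = -6.86 W/m
(Negative Q' ⇒ heat flows inward; heat gain = 6.86 W/m.)

Q' = 6.86 W/m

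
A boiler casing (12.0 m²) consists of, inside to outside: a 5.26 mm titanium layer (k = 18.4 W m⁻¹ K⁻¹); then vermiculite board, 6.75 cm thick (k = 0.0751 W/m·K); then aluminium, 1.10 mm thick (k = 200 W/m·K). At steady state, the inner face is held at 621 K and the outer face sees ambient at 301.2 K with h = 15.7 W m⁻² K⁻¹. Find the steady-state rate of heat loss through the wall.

Q = 3.99 kW

Treat each layer as a resistance in series:
  R_titanium = L/(kA) = 0.00526/(18.4·12.0) = 2.382×10^-5 K/W
  R_vermiculite board = L/(kA) = 0.0675/(0.0751·12.0) = 0.07490 K/W
  R_aluminium = L/(kA) = 0.00110/(200·12.0) = 4.583×10^-7 K/W
  R_conv,out = 1/(hA) = 1/(15.7·12.0) = 0.005308 K/W
ΣR = 2.382×10^-5 + 0.07490 + 4.583×10^-7 + 0.005308 = 0.08023 K/W
Q = ΔT/ΣR = (621 K − 301.2 K)/0.08023 = 3990 W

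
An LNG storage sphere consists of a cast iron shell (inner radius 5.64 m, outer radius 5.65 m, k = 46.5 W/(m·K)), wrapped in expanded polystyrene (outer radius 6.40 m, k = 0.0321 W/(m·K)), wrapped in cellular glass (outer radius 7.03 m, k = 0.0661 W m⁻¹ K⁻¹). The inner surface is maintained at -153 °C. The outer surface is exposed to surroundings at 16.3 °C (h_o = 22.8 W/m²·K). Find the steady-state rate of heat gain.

Treat each layer as a resistance in series:
  R_cast iron = (1/5.64 − 1/5.65)/(4πk) = 3.138×10^-4/(4π·46.5) = 5.370×10^-7 K/W
  R_expanded polystyrene = (1/5.65 − 1/6.40)/(4πk) = 0.02074/(4π·0.0321) = 0.05142 K/W
  R_cellular glass = (1/6.40 − 1/7.03)/(4πk) = 0.01400/(4π·0.0661) = 0.01686 K/W
  R_conv,out = 1/(4πr²h) = 1/(4π·7.03²·22.8) = 7.062×10^-5 K/W
ΣR = 5.370×10^-7 + 0.05142 + 0.01686 + 7.062×10^-5 = 0.06835 K/W
Q = ΔT/ΣR = (-153 °C − 16.3 °C)/0.06835 = -2480 W
(Negative Q ⇒ heat flows inward; heat gain = 2480 W.)

Q = 2480 W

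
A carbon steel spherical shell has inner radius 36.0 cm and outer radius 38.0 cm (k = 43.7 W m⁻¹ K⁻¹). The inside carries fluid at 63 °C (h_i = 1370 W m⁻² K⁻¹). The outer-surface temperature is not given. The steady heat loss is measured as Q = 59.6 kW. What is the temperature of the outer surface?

T_out = 20.4 °C

Sum the resistances:
  R_conv,in = 1/(4πr²h) = 1/(4π·0.360²·1370) = 4.482×10^-4 K/W
  R_carbon steel = (1/0.360 − 1/0.380)/(4πk) = 0.1462/(4π·43.7) = 2.662×10^-4 K/W
ΣR = 7.144×10^-4 K/W
ΔT = Q·ΣR = 59600 × 7.144×10^-4 = 42.58 K
Heat flows outward, so T_out = T_in − ΔT = 63 − 42.58 = 20.4 °C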